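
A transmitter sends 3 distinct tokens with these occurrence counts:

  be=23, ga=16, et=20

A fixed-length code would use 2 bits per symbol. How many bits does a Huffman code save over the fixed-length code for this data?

23

Fixed-length: 2 bits × 59 symbols = 118 bits.
Huffman merges:
ga(16) + et(20) → 36
be(23) + 36 → 59
Huffman total = 36 + 59 = 95 bits.
Saving = 118 − 95 = 23 bits.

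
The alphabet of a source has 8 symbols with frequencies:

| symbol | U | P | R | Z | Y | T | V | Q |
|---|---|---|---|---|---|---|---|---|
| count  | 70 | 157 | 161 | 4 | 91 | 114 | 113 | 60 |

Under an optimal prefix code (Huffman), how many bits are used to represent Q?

5

Huffman merges, smallest pair first:
combine Z(4), Q(60) → 64
combine 64, U(70) → 134
combine Y(91), V(113) → 204
combine T(114), 134 → 248
combine P(157), R(161) → 318
combine 204, 248 → 452
combine 318, 452 → 770
Q's leaf is at depth 5, giving a 5-bit codeword.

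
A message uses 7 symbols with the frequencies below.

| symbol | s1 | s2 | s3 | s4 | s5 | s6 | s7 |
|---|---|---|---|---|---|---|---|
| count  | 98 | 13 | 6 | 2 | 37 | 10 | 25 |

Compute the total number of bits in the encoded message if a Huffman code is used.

Greedily combine the two least-frequent nodes:
combine s4(2), s3(6) → 8
combine 8, s6(10) → 18
combine s2(13), 18 → 31
combine s7(25), 31 → 56
combine s5(37), 56 → 93
combine 93, s1(98) → 191
The encoded length is the sum of every internal node's weight: 8 + 18 + 31 + 56 + 93 + 191 = 397 bits.

397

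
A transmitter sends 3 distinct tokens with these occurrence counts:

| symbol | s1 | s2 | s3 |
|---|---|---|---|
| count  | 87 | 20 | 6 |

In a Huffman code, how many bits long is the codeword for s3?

2

Repeatedly merge the two smallest:
s3(6) + s2(20) → 26
26 + s1(87) → 113
The subtree containing s3 is merged 2 times, so code length = 2.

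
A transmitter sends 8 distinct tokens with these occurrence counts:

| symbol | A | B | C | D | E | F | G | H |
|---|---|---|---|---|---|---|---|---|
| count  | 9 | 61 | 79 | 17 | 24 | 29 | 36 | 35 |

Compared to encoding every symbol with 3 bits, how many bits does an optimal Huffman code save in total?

Fixed-length: 3 bits × 290 symbols = 870 bits.
Huffman merges:
combine A(9), D(17) → 26
combine E(24), 26 → 50
combine F(29), H(35) → 64
combine G(36), 50 → 86
combine B(61), 64 → 125
combine C(79), 86 → 165
combine 125, 165 → 290
Huffman total = 26 + 50 + 64 + 86 + 125 + 165 + 290 = 806 bits.
Saving = 870 − 806 = 64 bits.

64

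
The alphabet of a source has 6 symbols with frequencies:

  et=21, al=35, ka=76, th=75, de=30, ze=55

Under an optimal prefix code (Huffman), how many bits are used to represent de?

Huffman merges, smallest pair first:
et(21) + de(30) → 51
al(35) + 51 → 86
ze(55) + th(75) → 130
ka(76) + 86 → 162
130 + 162 → 292
The subtree containing de is merged 4 times, so code length = 4.

4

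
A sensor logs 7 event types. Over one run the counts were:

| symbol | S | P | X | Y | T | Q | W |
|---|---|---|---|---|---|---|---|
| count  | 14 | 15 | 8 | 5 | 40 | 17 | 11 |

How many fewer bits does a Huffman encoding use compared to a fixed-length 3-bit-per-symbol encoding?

Fixed-length: 3 bits × 110 symbols = 330 bits.
Huffman merges:
Y(5) + X(8) → 13
W(11) + 13 → 24
S(14) + P(15) → 29
Q(17) + 24 → 41
29 + T(40) → 69
41 + 69 → 110
Huffman total = 13 + 24 + 29 + 41 + 69 + 110 = 286 bits.
Saving = 330 − 286 = 44 bits.

44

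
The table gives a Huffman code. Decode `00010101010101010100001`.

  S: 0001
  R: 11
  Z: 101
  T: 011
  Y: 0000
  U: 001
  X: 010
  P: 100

Read left to right; each codeword is recognised as soon as it completes (prefix code):
  0001→S | 010→X | 101→Z | 010→X | 101→Z | 010→X | 0001→S
Decoded message: SXZXZXS

SXZXZXS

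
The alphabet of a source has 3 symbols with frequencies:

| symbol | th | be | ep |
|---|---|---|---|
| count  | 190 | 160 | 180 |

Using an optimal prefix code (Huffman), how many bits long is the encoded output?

870

Greedily combine the two least-frequent nodes:
be(160) + ep(180) → 340
th(190) + 340 → 530
Total encoded bits = sum of merged weights = 340 + 530 = 870.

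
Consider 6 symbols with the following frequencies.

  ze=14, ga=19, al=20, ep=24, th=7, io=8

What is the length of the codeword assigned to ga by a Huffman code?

2

Repeatedly merge the two smallest:
combine th(7), io(8) → 15
combine ze(14), 15 → 29
combine ga(19), al(20) → 39
combine ep(24), 29 → 53
combine 39, 53 → 92
ga sits 2 levels below the root, so its codeword is 2 bits.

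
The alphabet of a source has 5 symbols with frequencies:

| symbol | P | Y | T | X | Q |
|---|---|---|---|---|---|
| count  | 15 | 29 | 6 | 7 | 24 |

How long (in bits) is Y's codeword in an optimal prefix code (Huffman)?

Huffman merges, smallest pair first:
T(6) + X(7) → 13
13 + P(15) → 28
Q(24) + 28 → 52
Y(29) + 52 → 81
Y is merged only at the final step, so code length = 1.

1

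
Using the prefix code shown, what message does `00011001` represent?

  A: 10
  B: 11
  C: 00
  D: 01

CDAD

Read left to right; each codeword is recognised as soon as it completes (prefix code):
  00→C | 01→D | 10→A | 01→D
Decoded message: CDAD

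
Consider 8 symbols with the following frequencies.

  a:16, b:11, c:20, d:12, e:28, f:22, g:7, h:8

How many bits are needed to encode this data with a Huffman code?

359

Merge the two smallest weights repeatedly:
merge g(7) and h(8): 15
merge b(11) and d(12): 23
merge 15 and a(16): 31
merge c(20) and f(22): 42
merge 23 and e(28): 51
merge 31 and 42: 73
merge 51 and 73: 124
Each symbol's bit-cost is frequency × depth; summing gives 359 bits (equivalently 15 + 23 + 31 + 42 + 51 + 73 + 124).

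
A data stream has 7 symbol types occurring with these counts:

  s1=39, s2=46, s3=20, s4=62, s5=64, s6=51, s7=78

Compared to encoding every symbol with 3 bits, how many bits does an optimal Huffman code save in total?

Fixed-length: 3 bits × 360 symbols = 1080 bits.
Huffman merges:
combine s3(20), s1(39) → 59
combine s2(46), s6(51) → 97
combine 59, s4(62) → 121
combine s5(64), s7(78) → 142
combine 97, 121 → 218
combine 142, 218 → 360
Huffman total = 59 + 97 + 121 + 142 + 218 + 360 = 997 bits.
Saving = 1080 − 997 = 83 bits.

83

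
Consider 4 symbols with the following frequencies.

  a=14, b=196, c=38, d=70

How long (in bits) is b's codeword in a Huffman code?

Repeatedly merge the two smallest:
a(14) + c(38) → 52
52 + d(70) → 122
122 + b(196) → 318
b sits one level below the root: a 1-bit codeword.

1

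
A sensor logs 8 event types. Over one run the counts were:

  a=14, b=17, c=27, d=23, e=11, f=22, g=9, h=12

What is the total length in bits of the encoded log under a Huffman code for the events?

398

Merge the two smallest weights repeatedly:
combine g(9), e(11) → 20
combine h(12), a(14) → 26
combine b(17), 20 → 37
combine f(22), d(23) → 45
combine 26, c(27) → 53
combine 37, 45 → 82
combine 53, 82 → 135
The encoded length is the sum of every internal node's weight: 20 + 26 + 37 + 45 + 53 + 82 + 135 = 398 bits.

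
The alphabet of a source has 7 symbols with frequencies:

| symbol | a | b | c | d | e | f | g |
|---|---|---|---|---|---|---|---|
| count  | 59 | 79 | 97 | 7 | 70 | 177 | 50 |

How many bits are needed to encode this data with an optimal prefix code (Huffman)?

Merge the two smallest weights repeatedly:
combine d(7), g(50) → 57
combine 57, a(59) → 116
combine e(70), b(79) → 149
combine c(97), 116 → 213
combine 149, f(177) → 326
combine 213, 326 → 539
Total encoded bits = sum of merged weights = 57 + 116 + 149 + 213 + 326 + 539 = 1400.

1400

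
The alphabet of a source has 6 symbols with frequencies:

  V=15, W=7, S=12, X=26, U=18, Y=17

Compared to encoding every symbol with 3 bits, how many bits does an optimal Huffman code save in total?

Fixed-length: 3 bits × 95 symbols = 285 bits.
Huffman merges:
combine W(7), S(12) → 19
combine V(15), Y(17) → 32
combine U(18), 19 → 37
combine X(26), 32 → 58
combine 37, 58 → 95
Huffman total = 19 + 32 + 37 + 58 + 95 = 241 bits.
Saving = 285 − 241 = 44 bits.

44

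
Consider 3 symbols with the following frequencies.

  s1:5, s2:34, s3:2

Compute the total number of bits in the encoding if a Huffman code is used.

48

Greedily combine the two least-frequent nodes:
merge s3(2) and s1(5): 7
merge 7 and s2(34): 41
The encoded length is the sum of every internal node's weight: 7 + 41 = 48 bits.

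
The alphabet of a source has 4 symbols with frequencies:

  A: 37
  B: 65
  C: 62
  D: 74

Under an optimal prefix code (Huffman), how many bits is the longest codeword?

Merge the two lowest-weight nodes at each step:
merge A(37) and C(62): 99
merge B(65) and D(74): 139
merge 99 and 139: 238
The rarest symbols sit at the bottom; the longest codeword is 2 bits.

2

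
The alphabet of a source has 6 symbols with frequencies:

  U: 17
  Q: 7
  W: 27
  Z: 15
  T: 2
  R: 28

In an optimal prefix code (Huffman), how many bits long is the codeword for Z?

Repeatedly merge the two smallest:
merge T(2) and Q(7): 9
merge 9 and Z(15): 24
merge U(17) and 24: 41
merge W(27) and R(28): 55
merge 41 and 55: 96
The subtree containing Z is merged 3 times, so code length = 3.

3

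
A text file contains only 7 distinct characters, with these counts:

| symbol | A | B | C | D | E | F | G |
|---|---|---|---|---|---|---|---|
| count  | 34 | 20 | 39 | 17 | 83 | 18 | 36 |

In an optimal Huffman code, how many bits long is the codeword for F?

4

Repeatedly merge the two smallest:
combine D(17), F(18) → 35
combine B(20), A(34) → 54
combine 35, G(36) → 71
combine C(39), 54 → 93
combine 71, E(83) → 154
combine 93, 154 → 247
F sits 4 levels below the root, so its codeword is 4 bits.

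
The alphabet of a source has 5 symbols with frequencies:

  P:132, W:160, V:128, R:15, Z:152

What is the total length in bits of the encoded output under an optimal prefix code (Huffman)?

Build the Huffman tree bottom-up:
merge R(15) and V(128): 143
merge P(132) and 143: 275
merge Z(152) and W(160): 312
merge 275 and 312: 587
Each symbol's bit-cost is frequency × depth; summing gives 1317 bits (equivalently 143 + 275 + 312 + 587).

1317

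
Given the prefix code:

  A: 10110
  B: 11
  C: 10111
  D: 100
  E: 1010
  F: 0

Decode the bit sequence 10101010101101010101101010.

Read left to right; each codeword is recognised as soon as it completes (prefix code):
  1010→E | 1010→E | 10110→A | 1010→E | 10110→A | 1010→E
Decoded message: EEAEAE

EEAEAE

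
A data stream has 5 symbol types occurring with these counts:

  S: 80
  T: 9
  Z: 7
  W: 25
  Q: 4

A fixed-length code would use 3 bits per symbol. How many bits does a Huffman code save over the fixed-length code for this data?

Fixed-length: 3 bits × 125 symbols = 375 bits.
Huffman merges:
combine Q(4), Z(7) → 11
combine T(9), 11 → 20
combine 20, W(25) → 45
combine 45, S(80) → 125
Huffman total = 11 + 20 + 45 + 125 = 201 bits.
Saving = 375 − 201 = 174 bits.

174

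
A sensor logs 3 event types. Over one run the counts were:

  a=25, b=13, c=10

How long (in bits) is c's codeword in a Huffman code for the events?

2

Build the tree from the bottom:
merge c(10) and b(13): 23
merge 23 and a(25): 48
c's leaf is at depth 2, giving a 2-bit codeword.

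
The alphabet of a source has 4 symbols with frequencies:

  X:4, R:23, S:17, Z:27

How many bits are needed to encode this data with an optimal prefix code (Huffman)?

Merge the two smallest weights repeatedly:
X(4) + S(17) → 21
21 + R(23) → 44
Z(27) + 44 → 71
The encoded length is the sum of every internal node's weight: 21 + 44 + 71 = 136 bits.

136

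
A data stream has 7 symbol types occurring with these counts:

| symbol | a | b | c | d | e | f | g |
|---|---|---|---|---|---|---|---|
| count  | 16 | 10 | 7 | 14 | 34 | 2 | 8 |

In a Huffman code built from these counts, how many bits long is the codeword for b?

Huffman merges, smallest pair first:
combine f(2), c(7) → 9
combine g(8), 9 → 17
combine b(10), d(14) → 24
combine a(16), 17 → 33
combine 24, 33 → 57
combine e(34), 57 → 91
The subtree containing b is merged 3 times, so code length = 3.

3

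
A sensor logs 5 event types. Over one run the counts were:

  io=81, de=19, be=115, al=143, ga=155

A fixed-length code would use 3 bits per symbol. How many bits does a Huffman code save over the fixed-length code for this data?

413

Fixed-length: 3 bits × 513 symbols = 1539 bits.
Huffman merges:
de(19) + io(81) → 100
100 + be(115) → 215
al(143) + ga(155) → 298
215 + 298 → 513
Huffman total = 100 + 215 + 298 + 513 = 1126 bits.
Saving = 1539 − 1126 = 413 bits.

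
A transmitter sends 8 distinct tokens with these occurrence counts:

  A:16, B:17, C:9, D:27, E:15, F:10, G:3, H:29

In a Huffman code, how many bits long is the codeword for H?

2

Repeatedly merge the two smallest:
combine G(3), C(9) → 12
combine F(10), 12 → 22
combine E(15), A(16) → 31
combine B(17), 22 → 39
combine D(27), H(29) → 56
combine 31, 39 → 70
combine 56, 70 → 126
H's leaf is at depth 2, giving a 2-bit codeword.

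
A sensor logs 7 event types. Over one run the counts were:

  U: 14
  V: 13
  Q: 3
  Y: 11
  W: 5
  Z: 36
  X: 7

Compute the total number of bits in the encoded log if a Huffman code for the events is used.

Merge the two smallest weights repeatedly:
Q(3) + W(5) → 8
X(7) + 8 → 15
Y(11) + V(13) → 24
U(14) + 15 → 29
24 + 29 → 53
Z(36) + 53 → 89
The encoded length is the sum of every internal node's weight: 8 + 15 + 24 + 29 + 53 + 89 = 218 bits.

218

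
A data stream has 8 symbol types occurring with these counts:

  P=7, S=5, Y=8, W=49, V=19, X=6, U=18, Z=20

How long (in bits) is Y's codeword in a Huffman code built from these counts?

5

Repeatedly merge the two smallest:
combine S(5), X(6) → 11
combine P(7), Y(8) → 15
combine 11, 15 → 26
combine U(18), V(19) → 37
combine Z(20), 26 → 46
combine 37, 46 → 83
combine W(49), 83 → 132
The subtree containing Y is merged 5 times, so code length = 5.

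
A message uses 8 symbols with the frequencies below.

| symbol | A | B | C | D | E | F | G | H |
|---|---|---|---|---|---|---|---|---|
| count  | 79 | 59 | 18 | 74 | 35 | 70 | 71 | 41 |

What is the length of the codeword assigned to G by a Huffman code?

3

Build the tree from the bottom:
C(18) + E(35) → 53
H(41) + 53 → 94
B(59) + F(70) → 129
G(71) + D(74) → 145
A(79) + 94 → 173
129 + 145 → 274
173 + 274 → 447
The subtree containing G is merged 3 times, so code length = 3.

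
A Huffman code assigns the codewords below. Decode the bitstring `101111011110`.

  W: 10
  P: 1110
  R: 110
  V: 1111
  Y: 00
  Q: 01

WVQP

Read left to right; each codeword is recognised as soon as it completes (prefix code):
  10→W | 1111→V | 01→Q | 1110→P
Decoded message: WVQP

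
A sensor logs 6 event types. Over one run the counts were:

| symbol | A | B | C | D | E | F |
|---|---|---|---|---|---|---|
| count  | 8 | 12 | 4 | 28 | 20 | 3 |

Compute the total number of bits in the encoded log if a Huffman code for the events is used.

171

Merge the two smallest weights repeatedly:
combine F(3), C(4) → 7
combine 7, A(8) → 15
combine B(12), 15 → 27
combine E(20), 27 → 47
combine D(28), 47 → 75
The encoded length is the sum of every internal node's weight: 7 + 15 + 27 + 47 + 75 = 171 bits.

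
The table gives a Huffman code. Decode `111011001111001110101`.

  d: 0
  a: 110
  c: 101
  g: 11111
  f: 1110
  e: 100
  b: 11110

Read left to right; each codeword is recognised as soon as it completes (prefix code):
  1110→f | 110→a | 0→d | 11110→b | 0→d | 1110→f | 101→c
Decoded message: fadbdfc

fadbdfc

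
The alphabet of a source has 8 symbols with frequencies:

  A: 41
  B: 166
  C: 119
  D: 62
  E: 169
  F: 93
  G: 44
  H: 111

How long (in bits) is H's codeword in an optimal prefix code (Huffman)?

Build the tree from the bottom:
merge A(41) and G(44): 85
merge D(62) and 85: 147
merge F(93) and H(111): 204
merge C(119) and 147: 266
merge B(166) and E(169): 335
merge 204 and 266: 470
merge 335 and 470: 805
H sits 3 levels below the root, so its codeword is 3 bits.

3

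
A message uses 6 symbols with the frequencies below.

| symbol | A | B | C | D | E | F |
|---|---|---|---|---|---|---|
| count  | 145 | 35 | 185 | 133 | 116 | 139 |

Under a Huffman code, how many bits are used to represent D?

Huffman merges, smallest pair first:
combine B(35), E(116) → 151
combine D(133), F(139) → 272
combine A(145), 151 → 296
combine C(185), 272 → 457
combine 296, 457 → 753
The subtree containing D is merged 3 times, so code length = 3.

3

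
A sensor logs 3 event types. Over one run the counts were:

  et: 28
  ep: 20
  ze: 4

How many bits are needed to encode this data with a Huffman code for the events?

Build the Huffman tree bottom-up:
combine ze(4), ep(20) → 24
combine 24, et(28) → 52
Each symbol's bit-cost is frequency × depth; summing gives 76 bits (equivalently 24 + 52).

76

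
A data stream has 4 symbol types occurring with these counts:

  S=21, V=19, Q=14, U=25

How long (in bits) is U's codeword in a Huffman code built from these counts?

Huffman merges, smallest pair first:
combine Q(14), V(19) → 33
combine S(21), U(25) → 46
combine 33, 46 → 79
U sits 2 levels below the root, so its codeword is 2 bits.

2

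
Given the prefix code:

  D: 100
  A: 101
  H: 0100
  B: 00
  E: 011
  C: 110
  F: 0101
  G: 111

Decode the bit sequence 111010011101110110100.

Read left to right; each codeword is recognised as soon as it completes (prefix code):
  111→G | 0100→H | 111→G | 011→E | 101→A | 101→A | 00→B
Decoded message: GHGEAAB

GHGEAAB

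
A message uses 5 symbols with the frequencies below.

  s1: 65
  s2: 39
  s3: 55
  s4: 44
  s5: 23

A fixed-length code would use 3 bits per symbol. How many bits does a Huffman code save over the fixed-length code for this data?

Fixed-length: 3 bits × 226 symbols = 678 bits.
Huffman merges:
merge s5(23) and s2(39): 62
merge s4(44) and s3(55): 99
merge 62 and s1(65): 127
merge 99 and 127: 226
Huffman total = 62 + 99 + 127 + 226 = 514 bits.
Saving = 678 − 514 = 164 bits.

164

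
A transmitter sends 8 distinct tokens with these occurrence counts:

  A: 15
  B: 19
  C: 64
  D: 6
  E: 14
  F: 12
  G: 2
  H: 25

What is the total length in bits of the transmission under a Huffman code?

400

Merge the two smallest weights repeatedly:
combine G(2), D(6) → 8
combine 8, F(12) → 20
combine E(14), A(15) → 29
combine B(19), 20 → 39
combine H(25), 29 → 54
combine 39, 54 → 93
combine C(64), 93 → 157
Each symbol's bit-cost is frequency × depth; summing gives 400 bits (equivalently 8 + 20 + 29 + 39 + 54 + 93 + 157).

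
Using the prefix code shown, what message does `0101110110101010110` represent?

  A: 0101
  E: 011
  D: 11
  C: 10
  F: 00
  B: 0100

ADEAAC

Read left to right; each codeword is recognised as soon as it completes (prefix code):
  0101→A | 11→D | 011→E | 0101→A | 0101→A | 10→C
Decoded message: ADEAAC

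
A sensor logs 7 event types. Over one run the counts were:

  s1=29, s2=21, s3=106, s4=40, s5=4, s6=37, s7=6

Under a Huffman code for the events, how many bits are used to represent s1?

Huffman merges, smallest pair first:
combine s5(4), s7(6) → 10
combine 10, s2(21) → 31
combine s1(29), 31 → 60
combine s6(37), s4(40) → 77
combine 60, 77 → 137
combine s3(106), 137 → 243
s1's leaf is at depth 3, giving a 3-bit codeword.

3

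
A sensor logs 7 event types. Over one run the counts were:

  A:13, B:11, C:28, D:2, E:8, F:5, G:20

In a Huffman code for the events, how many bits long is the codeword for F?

Huffman merges, smallest pair first:
merge D(2) and F(5): 7
merge 7 and E(8): 15
merge B(11) and A(13): 24
merge 15 and G(20): 35
merge 24 and C(28): 52
merge 35 and 52: 87
The subtree containing F is merged 4 times, so code length = 4.

4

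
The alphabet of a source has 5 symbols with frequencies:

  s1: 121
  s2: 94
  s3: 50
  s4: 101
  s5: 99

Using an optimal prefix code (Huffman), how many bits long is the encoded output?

Greedily combine the two least-frequent nodes:
merge s3(50) and s2(94): 144
merge s5(99) and s4(101): 200
merge s1(121) and 144: 265
merge 200 and 265: 465
The encoded length is the sum of every internal node's weight: 144 + 200 + 265 + 465 = 1074 bits.

1074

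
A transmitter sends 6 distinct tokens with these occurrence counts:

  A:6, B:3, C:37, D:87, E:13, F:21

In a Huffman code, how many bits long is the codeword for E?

4

Build the tree from the bottom:
merge B(3) and A(6): 9
merge 9 and E(13): 22
merge F(21) and 22: 43
merge C(37) and 43: 80
merge 80 and D(87): 167
E sits 4 levels below the root, so its codeword is 4 bits.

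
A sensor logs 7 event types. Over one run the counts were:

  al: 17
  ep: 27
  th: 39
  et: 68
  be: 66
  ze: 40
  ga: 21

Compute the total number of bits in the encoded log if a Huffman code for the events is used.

Build the Huffman tree bottom-up:
combine al(17), ga(21) → 38
combine ep(27), 38 → 65
combine th(39), ze(40) → 79
combine 65, be(66) → 131
combine et(68), 79 → 147
combine 131, 147 → 278
The encoded length is the sum of every internal node's weight: 38 + 65 + 79 + 131 + 147 + 278 = 738 bits.

738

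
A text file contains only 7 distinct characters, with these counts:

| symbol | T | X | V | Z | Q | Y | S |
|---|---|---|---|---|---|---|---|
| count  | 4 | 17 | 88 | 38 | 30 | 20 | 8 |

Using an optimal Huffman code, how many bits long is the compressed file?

Build the Huffman tree bottom-up:
combine T(4), S(8) → 12
combine 12, X(17) → 29
combine Y(20), 29 → 49
combine Q(30), Z(38) → 68
combine 49, 68 → 117
combine V(88), 117 → 205
Each symbol's bit-cost is frequency × depth; summing gives 480 bits (equivalently 12 + 29 + 49 + 68 + 117 + 205).

480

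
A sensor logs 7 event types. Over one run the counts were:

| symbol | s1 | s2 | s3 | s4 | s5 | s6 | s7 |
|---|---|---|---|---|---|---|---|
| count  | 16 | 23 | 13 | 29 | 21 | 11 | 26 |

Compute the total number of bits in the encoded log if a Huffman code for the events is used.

386

Build the Huffman tree bottom-up:
s6(11) + s3(13) → 24
s1(16) + s5(21) → 37
s2(23) + 24 → 47
s7(26) + s4(29) → 55
37 + 47 → 84
55 + 84 → 139
The encoded length is the sum of every internal node's weight: 24 + 37 + 47 + 55 + 84 + 139 = 386 bits.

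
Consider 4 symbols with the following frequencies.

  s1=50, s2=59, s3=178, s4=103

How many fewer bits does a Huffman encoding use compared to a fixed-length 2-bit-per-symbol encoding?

Fixed-length: 2 bits × 390 symbols = 780 bits.
Huffman merges:
combine s1(50), s2(59) → 109
combine s4(103), 109 → 212
combine s3(178), 212 → 390
Huffman total = 109 + 212 + 390 = 711 bits.
Saving = 780 − 711 = 69 bits.

69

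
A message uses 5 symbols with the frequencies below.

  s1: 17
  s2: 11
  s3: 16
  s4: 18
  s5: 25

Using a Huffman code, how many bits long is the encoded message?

201

Merge the two smallest weights repeatedly:
combine s2(11), s3(16) → 27
combine s1(17), s4(18) → 35
combine s5(25), 27 → 52
combine 35, 52 → 87
Each symbol's bit-cost is frequency × depth; summing gives 201 bits (equivalently 27 + 35 + 52 + 87).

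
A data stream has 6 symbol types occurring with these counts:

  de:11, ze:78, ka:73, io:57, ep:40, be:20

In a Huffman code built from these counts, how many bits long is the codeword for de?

4

Huffman merges, smallest pair first:
combine de(11), be(20) → 31
combine 31, ep(40) → 71
combine io(57), 71 → 128
combine ka(73), ze(78) → 151
combine 128, 151 → 279
de's leaf is at depth 4, giving a 4-bit codeword.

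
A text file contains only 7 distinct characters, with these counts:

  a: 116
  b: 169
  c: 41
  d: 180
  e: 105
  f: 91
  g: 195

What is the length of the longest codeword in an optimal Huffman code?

4

Merge the two lowest-weight nodes at each step:
c(41) + f(91) → 132
e(105) + a(116) → 221
132 + b(169) → 301
d(180) + g(195) → 375
221 + 301 → 522
375 + 522 → 897
The first pair merged (c, f) ends up deepest, at depth 4.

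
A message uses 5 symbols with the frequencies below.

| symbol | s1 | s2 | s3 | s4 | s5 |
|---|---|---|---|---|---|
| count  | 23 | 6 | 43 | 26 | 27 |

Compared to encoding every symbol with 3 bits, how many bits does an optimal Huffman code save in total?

Fixed-length: 3 bits × 125 symbols = 375 bits.
Huffman merges:
s2(6) + s1(23) → 29
s4(26) + s5(27) → 53
29 + s3(43) → 72
53 + 72 → 125
Huffman total = 29 + 53 + 72 + 125 = 279 bits.
Saving = 375 − 279 = 96 bits.

96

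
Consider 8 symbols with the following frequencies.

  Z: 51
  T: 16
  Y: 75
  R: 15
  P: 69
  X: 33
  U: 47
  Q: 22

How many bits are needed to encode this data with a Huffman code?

Merge the two smallest weights repeatedly:
combine R(15), T(16) → 31
combine Q(22), 31 → 53
combine X(33), U(47) → 80
combine Z(51), 53 → 104
combine P(69), Y(75) → 144
combine 80, 104 → 184
combine 144, 184 → 328
Total encoded bits = sum of merged weights = 31 + 53 + 80 + 104 + 144 + 184 + 328 = 924.

924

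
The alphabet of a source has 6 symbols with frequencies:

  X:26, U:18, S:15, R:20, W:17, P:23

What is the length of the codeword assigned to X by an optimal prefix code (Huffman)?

Repeatedly merge the two smallest:
S(15) + W(17) → 32
U(18) + R(20) → 38
P(23) + X(26) → 49
32 + 38 → 70
49 + 70 → 119
X's leaf is at depth 2, giving a 2-bit codeword.

2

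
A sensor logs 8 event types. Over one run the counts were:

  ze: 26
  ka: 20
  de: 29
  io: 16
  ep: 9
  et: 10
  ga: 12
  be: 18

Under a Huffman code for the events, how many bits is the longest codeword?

4

Merge the two lowest-weight nodes at each step:
combine ep(9), et(10) → 19
combine ga(12), io(16) → 28
combine be(18), 19 → 37
combine ka(20), ze(26) → 46
combine 28, de(29) → 57
combine 37, 46 → 83
combine 57, 83 → 140
The rarest symbols sit at the bottom; the longest codeword is 4 bits.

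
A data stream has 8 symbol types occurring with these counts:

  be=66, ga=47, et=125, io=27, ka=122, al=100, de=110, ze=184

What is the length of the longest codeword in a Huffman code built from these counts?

4

Merge the two lowest-weight nodes at each step:
io(27) + ga(47) → 74
be(66) + 74 → 140
al(100) + de(110) → 210
ka(122) + et(125) → 247
140 + ze(184) → 324
210 + 247 → 457
324 + 457 → 781
Maximum depth reached is 4.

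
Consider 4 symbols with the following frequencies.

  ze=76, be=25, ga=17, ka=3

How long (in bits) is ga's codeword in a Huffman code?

3

Huffman merges, smallest pair first:
ka(3) + ga(17) → 20
20 + be(25) → 45
45 + ze(76) → 121
The subtree containing ga is merged 3 times, so code length = 3.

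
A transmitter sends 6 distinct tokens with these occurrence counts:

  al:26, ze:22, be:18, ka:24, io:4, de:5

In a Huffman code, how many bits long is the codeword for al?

2

Huffman merges, smallest pair first:
combine io(4), de(5) → 9
combine 9, be(18) → 27
combine ze(22), ka(24) → 46
combine al(26), 27 → 53
combine 46, 53 → 99
al's leaf is at depth 2, giving a 2-bit codeword.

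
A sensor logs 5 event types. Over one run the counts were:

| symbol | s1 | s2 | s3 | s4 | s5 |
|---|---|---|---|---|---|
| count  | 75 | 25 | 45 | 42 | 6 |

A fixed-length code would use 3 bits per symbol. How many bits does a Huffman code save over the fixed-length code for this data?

Fixed-length: 3 bits × 193 symbols = 579 bits.
Huffman merges:
combine s5(6), s2(25) → 31
combine 31, s4(42) → 73
combine s3(45), 73 → 118
combine s1(75), 118 → 193
Huffman total = 31 + 73 + 118 + 193 = 415 bits.
Saving = 579 − 415 = 164 bits.

164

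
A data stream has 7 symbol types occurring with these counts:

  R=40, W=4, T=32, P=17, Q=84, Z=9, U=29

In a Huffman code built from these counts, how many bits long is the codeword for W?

Build the tree from the bottom:
merge W(4) and Z(9): 13
merge 13 and P(17): 30
merge U(29) and 30: 59
merge T(32) and R(40): 72
merge 59 and 72: 131
merge Q(84) and 131: 215
The subtree containing W is merged 5 times, so code length = 5.

5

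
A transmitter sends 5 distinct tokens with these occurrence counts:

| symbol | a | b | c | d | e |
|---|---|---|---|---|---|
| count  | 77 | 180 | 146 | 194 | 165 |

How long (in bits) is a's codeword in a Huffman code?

Repeatedly merge the two smallest:
a(77) + c(146) → 223
e(165) + b(180) → 345
d(194) + 223 → 417
345 + 417 → 762
The subtree containing a is merged 3 times, so code length = 3.

3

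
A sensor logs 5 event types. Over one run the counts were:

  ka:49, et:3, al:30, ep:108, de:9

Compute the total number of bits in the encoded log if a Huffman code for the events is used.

344

Greedily combine the two least-frequent nodes:
et(3) + de(9) → 12
12 + al(30) → 42
42 + ka(49) → 91
91 + ep(108) → 199
Each symbol's bit-cost is frequency × depth; summing gives 344 bits (equivalently 12 + 42 + 91 + 199).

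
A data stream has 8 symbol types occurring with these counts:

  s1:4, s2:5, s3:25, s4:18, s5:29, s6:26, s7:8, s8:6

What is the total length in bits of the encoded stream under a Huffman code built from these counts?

329

Build the Huffman tree bottom-up:
s1(4) + s2(5) → 9
s8(6) + s7(8) → 14
9 + 14 → 23
s4(18) + 23 → 41
s3(25) + s6(26) → 51
s5(29) + 41 → 70
51 + 70 → 121
Total encoded bits = sum of merged weights = 9 + 14 + 23 + 41 + 51 + 70 + 121 = 329.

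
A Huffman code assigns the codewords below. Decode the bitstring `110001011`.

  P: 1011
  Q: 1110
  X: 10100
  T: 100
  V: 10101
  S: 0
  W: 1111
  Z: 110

ZSSP

Read left to right; each codeword is recognised as soon as it completes (prefix code):
  110→Z | 0→S | 0→S | 1011→P
Decoded message: ZSSP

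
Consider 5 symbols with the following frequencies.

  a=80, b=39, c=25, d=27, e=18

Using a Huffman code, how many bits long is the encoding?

Greedily combine the two least-frequent nodes:
merge e(18) and c(25): 43
merge d(27) and b(39): 66
merge 43 and 66: 109
merge a(80) and 109: 189
Total encoded bits = sum of merged weights = 43 + 66 + 109 + 189 = 407.

407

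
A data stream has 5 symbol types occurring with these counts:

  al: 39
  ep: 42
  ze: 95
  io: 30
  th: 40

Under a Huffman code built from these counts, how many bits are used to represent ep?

Build the tree from the bottom:
io(30) + al(39) → 69
th(40) + ep(42) → 82
69 + 82 → 151
ze(95) + 151 → 246
ep's leaf is at depth 3, giving a 3-bit codeword.

3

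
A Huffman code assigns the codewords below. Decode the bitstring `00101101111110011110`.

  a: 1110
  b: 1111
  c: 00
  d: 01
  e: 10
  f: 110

cefbfda

Read left to right; each codeword is recognised as soon as it completes (prefix code):
  00→c | 10→e | 110→f | 1111→b | 110→f | 01→d | 1110→a
Decoded message: cefbfda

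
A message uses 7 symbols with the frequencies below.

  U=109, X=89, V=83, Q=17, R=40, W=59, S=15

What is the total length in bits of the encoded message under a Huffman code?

Build the Huffman tree bottom-up:
combine S(15), Q(17) → 32
combine 32, R(40) → 72
combine W(59), 72 → 131
combine V(83), X(89) → 172
combine U(109), 131 → 240
combine 172, 240 → 412
Each symbol's bit-cost is frequency × depth; summing gives 1059 bits (equivalently 32 + 72 + 131 + 172 + 240 + 412).

1059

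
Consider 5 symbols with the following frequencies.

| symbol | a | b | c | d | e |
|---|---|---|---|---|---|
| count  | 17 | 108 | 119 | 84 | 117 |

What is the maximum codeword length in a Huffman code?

Merge the two lowest-weight nodes at each step:
a(17) + d(84) → 101
101 + b(108) → 209
e(117) + c(119) → 236
209 + 236 → 445
The first pair merged (a, d) ends up deepest, at depth 3.

3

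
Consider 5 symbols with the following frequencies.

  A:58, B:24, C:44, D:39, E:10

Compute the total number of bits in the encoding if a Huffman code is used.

384

Build the Huffman tree bottom-up:
merge E(10) and B(24): 34
merge 34 and D(39): 73
merge C(44) and A(58): 102
merge 73 and 102: 175
Total encoded bits = sum of merged weights = 34 + 73 + 102 + 175 = 384.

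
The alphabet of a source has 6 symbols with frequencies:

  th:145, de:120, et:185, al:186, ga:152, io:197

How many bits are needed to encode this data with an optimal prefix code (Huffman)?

Build the Huffman tree bottom-up:
de(120) + th(145) → 265
ga(152) + et(185) → 337
al(186) + io(197) → 383
265 + 337 → 602
383 + 602 → 985
The encoded length is the sum of every internal node's weight: 265 + 337 + 383 + 602 + 985 = 2572 bits.

2572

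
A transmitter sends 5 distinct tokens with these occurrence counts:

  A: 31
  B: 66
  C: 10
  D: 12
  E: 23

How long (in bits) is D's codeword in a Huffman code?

Build the tree from the bottom:
C(10) + D(12) → 22
22 + E(23) → 45
A(31) + 45 → 76
B(66) + 76 → 142
D sits 4 levels below the root, so its codeword is 4 bits.

4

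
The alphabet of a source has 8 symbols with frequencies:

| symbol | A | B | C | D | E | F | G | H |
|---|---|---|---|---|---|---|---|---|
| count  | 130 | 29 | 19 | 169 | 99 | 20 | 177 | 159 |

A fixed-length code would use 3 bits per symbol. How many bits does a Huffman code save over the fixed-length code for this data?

Fixed-length: 3 bits × 802 symbols = 2406 bits.
Huffman merges:
merge C(19) and F(20): 39
merge B(29) and 39: 68
merge 68 and E(99): 167
merge A(130) and H(159): 289
merge 167 and D(169): 336
merge G(177) and 289: 466
merge 336 and 466: 802
Huffman total = 39 + 68 + 167 + 289 + 336 + 466 + 802 = 2167 bits.
Saving = 2406 − 2167 = 239 bits.

239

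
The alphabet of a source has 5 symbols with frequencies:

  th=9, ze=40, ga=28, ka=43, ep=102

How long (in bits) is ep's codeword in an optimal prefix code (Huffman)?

Build the tree from the bottom:
combine th(9), ga(28) → 37
combine 37, ze(40) → 77
combine ka(43), 77 → 120
combine ep(102), 120 → 222
ep is a child of the root — depth 1, so its codeword is a single bit.

1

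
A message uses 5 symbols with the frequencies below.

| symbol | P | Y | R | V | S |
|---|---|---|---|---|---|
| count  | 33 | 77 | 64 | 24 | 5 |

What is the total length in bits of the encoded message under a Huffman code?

Greedily combine the two least-frequent nodes:
combine S(5), V(24) → 29
combine 29, P(33) → 62
combine 62, R(64) → 126
combine Y(77), 126 → 203
Total encoded bits = sum of merged weights = 29 + 62 + 126 + 203 = 420.

420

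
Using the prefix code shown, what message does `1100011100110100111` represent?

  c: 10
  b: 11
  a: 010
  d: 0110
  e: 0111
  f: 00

bfefbae

Read left to right; each codeword is recognised as soon as it completes (prefix code):
  11→b | 00→f | 0111→e | 00→f | 11→b | 010→a | 0111→e
Decoded message: bfefbae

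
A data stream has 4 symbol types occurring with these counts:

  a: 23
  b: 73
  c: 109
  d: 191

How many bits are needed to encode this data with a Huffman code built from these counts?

697

Merge the two smallest weights repeatedly:
a(23) + b(73) → 96
96 + c(109) → 205
d(191) + 205 → 396
The encoded length is the sum of every internal node's weight: 96 + 205 + 396 = 697 bits.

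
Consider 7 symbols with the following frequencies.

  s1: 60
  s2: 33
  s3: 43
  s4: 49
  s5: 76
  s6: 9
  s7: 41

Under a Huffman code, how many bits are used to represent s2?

4

Huffman merges, smallest pair first:
merge s6(9) and s2(33): 42
merge s7(41) and 42: 83
merge s3(43) and s4(49): 92
merge s1(60) and s5(76): 136
merge 83 and 92: 175
merge 136 and 175: 311
s2 sits 4 levels below the root, so its codeword is 4 bits.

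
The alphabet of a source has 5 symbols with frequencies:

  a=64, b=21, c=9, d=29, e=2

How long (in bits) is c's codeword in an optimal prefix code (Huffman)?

4

Repeatedly merge the two smallest:
e(2) + c(9) → 11
11 + b(21) → 32
d(29) + 32 → 61
61 + a(64) → 125
c's leaf is at depth 4, giving a 4-bit codeword.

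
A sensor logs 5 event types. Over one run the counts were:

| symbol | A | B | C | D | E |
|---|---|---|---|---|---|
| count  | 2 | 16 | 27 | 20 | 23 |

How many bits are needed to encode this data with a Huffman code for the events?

Merge the two smallest weights repeatedly:
merge A(2) and B(16): 18
merge 18 and D(20): 38
merge E(23) and C(27): 50
merge 38 and 50: 88
Total encoded bits = sum of merged weights = 18 + 38 + 50 + 88 = 194.

194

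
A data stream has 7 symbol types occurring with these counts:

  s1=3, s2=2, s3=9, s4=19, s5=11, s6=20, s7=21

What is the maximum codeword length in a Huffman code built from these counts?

5

Merge the two lowest-weight nodes at each step:
combine s2(2), s1(3) → 5
combine 5, s3(9) → 14
combine s5(11), 14 → 25
combine s4(19), s6(20) → 39
combine s7(21), 25 → 46
combine 39, 46 → 85
Maximum depth reached is 5.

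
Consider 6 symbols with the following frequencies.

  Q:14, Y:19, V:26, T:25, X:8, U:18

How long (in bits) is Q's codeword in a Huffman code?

3

Repeatedly merge the two smallest:
X(8) + Q(14) → 22
U(18) + Y(19) → 37
22 + T(25) → 47
V(26) + 37 → 63
47 + 63 → 110
Q's leaf is at depth 3, giving a 3-bit codeword.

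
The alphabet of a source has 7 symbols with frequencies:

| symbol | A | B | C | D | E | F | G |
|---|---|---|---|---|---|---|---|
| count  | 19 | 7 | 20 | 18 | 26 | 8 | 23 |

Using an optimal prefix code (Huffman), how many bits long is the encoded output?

Merge the two smallest weights repeatedly:
B(7) + F(8) → 15
15 + D(18) → 33
A(19) + C(20) → 39
G(23) + E(26) → 49
33 + 39 → 72
49 + 72 → 121
Total encoded bits = sum of merged weights = 15 + 33 + 39 + 49 + 72 + 121 = 329.

329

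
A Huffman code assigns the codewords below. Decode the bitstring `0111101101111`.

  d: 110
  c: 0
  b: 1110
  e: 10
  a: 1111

Read left to right; each codeword is recognised as soon as it completes (prefix code):
  0→c | 1111→a | 0→c | 110→d | 1111→a
Decoded message: cacda

cacda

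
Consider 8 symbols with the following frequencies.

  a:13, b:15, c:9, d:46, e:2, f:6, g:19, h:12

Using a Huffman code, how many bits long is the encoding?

Greedily combine the two least-frequent nodes:
merge e(2) and f(6): 8
merge 8 and c(9): 17
merge h(12) and a(13): 25
merge b(15) and 17: 32
merge g(19) and 25: 44
merge 32 and 44: 76
merge d(46) and 76: 122
The encoded length is the sum of every internal node's weight: 8 + 17 + 25 + 32 + 44 + 76 + 122 = 324 bits.

324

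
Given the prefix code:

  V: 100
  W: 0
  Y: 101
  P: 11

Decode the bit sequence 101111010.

YPYW

Read left to right; each codeword is recognised as soon as it completes (prefix code):
  101→Y | 11→P | 101→Y | 0→W
Decoded message: YPYW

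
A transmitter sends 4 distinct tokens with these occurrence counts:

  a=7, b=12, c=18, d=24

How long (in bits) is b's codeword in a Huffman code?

3

Huffman merges, smallest pair first:
a(7) + b(12) → 19
c(18) + 19 → 37
d(24) + 37 → 61
The subtree containing b is merged 3 times, so code length = 3.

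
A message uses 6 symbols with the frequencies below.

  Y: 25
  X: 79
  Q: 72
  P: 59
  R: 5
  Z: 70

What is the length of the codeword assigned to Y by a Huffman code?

Huffman merges, smallest pair first:
R(5) + Y(25) → 30
30 + P(59) → 89
Z(70) + Q(72) → 142
X(79) + 89 → 168
142 + 168 → 310
Y sits 4 levels below the root, so its codeword is 4 bits.

4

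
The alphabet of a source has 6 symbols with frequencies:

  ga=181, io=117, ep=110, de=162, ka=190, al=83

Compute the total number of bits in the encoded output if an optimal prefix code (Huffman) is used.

2158

Greedily combine the two least-frequent nodes:
merge al(83) and ep(110): 193
merge io(117) and de(162): 279
merge ga(181) and ka(190): 371
merge 193 and 279: 472
merge 371 and 472: 843
Total encoded bits = sum of merged weights = 193 + 279 + 371 + 472 + 843 = 2158.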